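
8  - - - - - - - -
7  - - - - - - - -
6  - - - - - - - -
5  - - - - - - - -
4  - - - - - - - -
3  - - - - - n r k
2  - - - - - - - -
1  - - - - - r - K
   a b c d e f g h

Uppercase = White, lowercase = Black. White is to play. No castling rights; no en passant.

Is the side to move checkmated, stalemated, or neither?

White to move; white king on h1.
In check: yes, from the black rook on f1.
King squares — g1: attacked by Rf1; g2: attacked by Rg3; h2: attacked by Nf3.
Legal moves for White: none.
In check with no legal moves → checkmate.

checkmate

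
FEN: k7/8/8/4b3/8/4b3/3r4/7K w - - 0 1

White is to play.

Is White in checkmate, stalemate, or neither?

stalemate

White to move; white king on h1.
In check: no.
King squares — g1: attacked by Be3; g2: attacked by Rd2; h2: attacked by Rd2.
Legal moves for White: none.
Not in check and no legal moves → stalemate.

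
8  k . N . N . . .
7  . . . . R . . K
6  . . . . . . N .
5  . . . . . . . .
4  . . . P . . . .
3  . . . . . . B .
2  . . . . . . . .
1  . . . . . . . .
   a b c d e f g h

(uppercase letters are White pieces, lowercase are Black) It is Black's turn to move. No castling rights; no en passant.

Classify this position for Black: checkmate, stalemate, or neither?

Black to move; black king on a8.
In check: no.
King squares — a7: attacked by Re7; b7: attacked by Re7; b8: attacked by Bg3.
Legal moves for Black: none.
Not in check and no legal moves → stalemate.

stalemate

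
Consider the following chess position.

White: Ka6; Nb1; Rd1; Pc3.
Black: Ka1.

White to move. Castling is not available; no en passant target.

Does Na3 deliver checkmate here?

After Na3: black king on a1; in check: yes, from the white rook on d1.
Black has 2 legal replies: Kb2, Ka2.
In check but a legal move exists → not checkmate.

no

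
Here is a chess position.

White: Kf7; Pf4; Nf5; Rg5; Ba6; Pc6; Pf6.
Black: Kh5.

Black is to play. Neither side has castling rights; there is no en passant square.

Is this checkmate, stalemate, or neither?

checkmate

Black to move; black king on h5.
In check: yes, from the white rook on g5.
King squares — g4: attacked by Rg5; h4: attacked by Nf5; g5: attacked by Pf4; g6: attacked by Rg5; h6: attacked by Nf5.
Legal moves for Black: none.
In check with no legal moves → checkmate.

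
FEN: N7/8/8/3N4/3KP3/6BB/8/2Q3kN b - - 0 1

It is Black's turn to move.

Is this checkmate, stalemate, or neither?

checkmate

Black to move; black king on g1.
In check: yes, from the white queen on c1.
King squares — f1: attacked by Qc1; h1: attacked by Qc1; f2: attacked by Nh1; g2: attacked by Bh3; h2: attacked by Bg3.
Legal moves for Black: none.
In check with no legal moves → checkmate.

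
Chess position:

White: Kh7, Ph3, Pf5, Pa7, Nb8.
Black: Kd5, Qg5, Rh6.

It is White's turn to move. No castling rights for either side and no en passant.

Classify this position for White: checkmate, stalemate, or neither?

checkmate

White to move; white king on h7.
In check: yes, from the black rook on h6.
King squares — g6: attacked by Qg5; h6: attacked by Qg5; g7: attacked by Qg5; g8: attacked by Qg5; h8: attacked by Rh6.
Legal moves for White: none.
In check with no legal moves → checkmate.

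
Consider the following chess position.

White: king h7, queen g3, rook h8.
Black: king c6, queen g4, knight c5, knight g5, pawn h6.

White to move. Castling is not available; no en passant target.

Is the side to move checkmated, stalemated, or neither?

White to move; white king on h7.
In check: yes, from the black knight on g5.
King squares — g6: available; h6: available; g7: available; g8: available; h8: own rook.
Legal moves for White: Kg8, Kg7, Kxh6, Kg6.
White is in check but has 4 legal moves → neither.

neither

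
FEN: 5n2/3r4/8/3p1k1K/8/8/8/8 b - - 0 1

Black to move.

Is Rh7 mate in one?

yes

After Rh7: white king on h5; in check: yes, from the black rook on h7.
King squares — g4: attacked by Kf5; h4: attacked by Rh7; g5: attacked by Kf5; g6: attacked by Kf5; h6: attacked by Rh7.
White has no legal moves → checkmate.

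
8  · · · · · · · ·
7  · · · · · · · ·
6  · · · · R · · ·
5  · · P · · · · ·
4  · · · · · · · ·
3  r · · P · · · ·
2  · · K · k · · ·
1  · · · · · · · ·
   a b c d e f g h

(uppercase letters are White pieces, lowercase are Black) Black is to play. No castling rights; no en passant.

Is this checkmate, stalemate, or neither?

Black to move; black king on e2.
In check: yes, from the white rook on e6.
Legal moves for Black: Kf3, Kf2, Kf1.
Black is in check but has 3 legal moves → neither.

neither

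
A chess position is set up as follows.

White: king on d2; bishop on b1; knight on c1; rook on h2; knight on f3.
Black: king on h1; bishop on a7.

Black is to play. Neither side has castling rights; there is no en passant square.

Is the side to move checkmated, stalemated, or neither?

Black to move; black king on h1.
In check: yes, from the white rook on h2.
King squares — g1: attacked by Nf3; g2: attacked by Rh2; h2: attacked by Nf3.
Legal moves for Black: none.
In check with no legal moves → checkmate.

checkmate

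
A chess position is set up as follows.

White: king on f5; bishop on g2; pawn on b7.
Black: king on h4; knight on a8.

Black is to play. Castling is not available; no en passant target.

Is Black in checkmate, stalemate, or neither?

neither

Black to move; black king on h4.
In check: no.
Legal moves for Black: Nc7, Nb6, Kh5, Kg3.
Black has 4 legal moves and is not in check → neither.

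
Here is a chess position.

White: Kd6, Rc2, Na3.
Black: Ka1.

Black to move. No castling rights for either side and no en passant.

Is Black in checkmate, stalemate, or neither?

Black to move; black king on a1.
In check: no.
King squares — b1: attacked by Na3; a2: attacked by Rc2; b2: attacked by Rc2.
Legal moves for Black: none.
Not in check and no legal moves → stalemate.

stalemate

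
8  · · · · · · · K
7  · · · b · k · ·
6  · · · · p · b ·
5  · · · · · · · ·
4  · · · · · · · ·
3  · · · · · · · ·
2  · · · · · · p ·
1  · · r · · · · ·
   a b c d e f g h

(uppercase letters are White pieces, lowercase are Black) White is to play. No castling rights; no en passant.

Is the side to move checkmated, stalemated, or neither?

White to move; white king on h8.
In check: no.
King squares — g7: attacked by Kf7; h7: attacked by Bg6; g8: attacked by Kf7.
Legal moves for White: none.
Not in check and no legal moves → stalemate.

stalemate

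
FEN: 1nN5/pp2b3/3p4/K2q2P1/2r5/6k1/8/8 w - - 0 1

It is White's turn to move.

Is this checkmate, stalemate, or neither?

checkmate

White to move; white king on a5.
In check: yes, from the black queen on d5.
King squares — a4: attacked by Rc4; b4: attacked by Rc4; b5: attacked by Qd5; a6: attacked by Pb7; b6: attacked by Pa7.
Legal moves for White: none.
In check with no legal moves → checkmate.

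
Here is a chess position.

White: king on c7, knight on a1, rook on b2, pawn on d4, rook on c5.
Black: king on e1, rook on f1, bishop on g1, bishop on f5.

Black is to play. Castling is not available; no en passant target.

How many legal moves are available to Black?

19

Black to move; king on e1.
In check: no.
Legal moves: Bc8, Bh7, Bd7, Bg6, Be6, Bg4, Be4, Bh3, Bd3, Bc2, Bb1, Bxd4, Be3, Bh2+, Bf2, Rf4, Rf3, Rf2, Kd1.
Count: 19.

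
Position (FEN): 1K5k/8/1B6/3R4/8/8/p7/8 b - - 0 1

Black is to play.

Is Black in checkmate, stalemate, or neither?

neither

Black to move; black king on h8.
In check: no.
Legal moves for Black: Kg8, Kh7, Kg7, a1=Q, a1=R, a1=B, a1=N.
Black has 7 legal moves and is not in check → neither.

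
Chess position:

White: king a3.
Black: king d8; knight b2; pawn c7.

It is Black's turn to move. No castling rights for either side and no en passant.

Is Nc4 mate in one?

no

After Nc4: white king on a3; in check: yes, from the black knight on c4.
White has 4 legal replies: Kb4, Ka4, Kb3, Ka2.
In check but a legal move exists → not checkmate.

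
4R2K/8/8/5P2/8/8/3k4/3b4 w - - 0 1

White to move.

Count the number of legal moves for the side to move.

17

White to move; king on h8.
In check: no.
Legal moves: Kg8, Kh7, Kg7, Rg8, Rf8, Rd8+, Rc8, Rb8, Ra8, Re7, Re6, Re5, Re4, Re3, Re2+, Re1, f6.
Count: 17.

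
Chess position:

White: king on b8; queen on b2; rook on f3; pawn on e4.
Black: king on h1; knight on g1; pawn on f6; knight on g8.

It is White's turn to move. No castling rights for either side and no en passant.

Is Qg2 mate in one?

After Qg2: black king on h1; in check: yes, from the white queen on g2.
Black has 1 legal reply: Kxg2.
In check but a legal move exists → not checkmate.

no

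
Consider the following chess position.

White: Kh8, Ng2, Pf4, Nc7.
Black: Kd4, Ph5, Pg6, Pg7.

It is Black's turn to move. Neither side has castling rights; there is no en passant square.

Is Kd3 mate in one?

no

After Kd3: white king on h8; in check: no.
White is not in check, so this cannot be checkmate.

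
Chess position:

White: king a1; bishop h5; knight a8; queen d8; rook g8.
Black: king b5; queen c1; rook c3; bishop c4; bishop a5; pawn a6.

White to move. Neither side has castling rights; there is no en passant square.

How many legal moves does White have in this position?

White to move; king on a1.
In check: yes, from the black queen on c1.
Legal moves: none.
Count: 0.

0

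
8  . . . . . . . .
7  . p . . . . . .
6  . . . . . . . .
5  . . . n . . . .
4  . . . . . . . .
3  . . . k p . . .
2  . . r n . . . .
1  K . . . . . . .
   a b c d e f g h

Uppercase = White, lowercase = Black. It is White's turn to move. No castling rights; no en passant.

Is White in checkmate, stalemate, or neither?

White to move; white king on a1.
In check: no.
King squares — b1: attacked by Nd2; a2: attacked by Rc2; b2: attacked by Rc2.
Legal moves for White: none.
Not in check and no legal moves → stalemate.

stalemate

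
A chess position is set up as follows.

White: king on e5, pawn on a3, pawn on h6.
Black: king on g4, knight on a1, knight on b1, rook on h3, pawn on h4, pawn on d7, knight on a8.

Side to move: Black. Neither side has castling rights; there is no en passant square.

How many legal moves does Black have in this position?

Black to move; king on g4.
In check: no.
Legal moves: Nc7, Nb6, Kh5, Kg5, Kg3, Kf3, Rg3, Rf3, Re3+, Rd3, Rc3, Rb3, Rxa3, Rh2, Rh1, Nc3, Nxa3, Nd2, Nb3, Nc2, d6+, d5.
Count: 22.

22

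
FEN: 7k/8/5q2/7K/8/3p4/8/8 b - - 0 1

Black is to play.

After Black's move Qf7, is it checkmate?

no

After Qf7: white king on h5; in check: yes, from the black queen on f7.
White has 4 legal replies: Kh6, Kg5, Kh4, Kg4.
In check but a legal move exists → not checkmate.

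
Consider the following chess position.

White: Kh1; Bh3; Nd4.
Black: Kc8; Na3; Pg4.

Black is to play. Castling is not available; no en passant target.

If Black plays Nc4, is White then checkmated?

no

After Nc4: white king on h1; in check: no.
White is not in check, so this cannot be checkmate.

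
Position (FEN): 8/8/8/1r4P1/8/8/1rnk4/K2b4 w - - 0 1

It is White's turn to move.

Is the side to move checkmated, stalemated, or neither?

White to move; white king on a1.
In check: yes, from the black knight on c2.
King squares — b1: attacked by Rb2; a2: attacked by Rb2; b2: attacked by Rb5.
Legal moves for White: none.
In check with no legal moves → checkmate.

checkmate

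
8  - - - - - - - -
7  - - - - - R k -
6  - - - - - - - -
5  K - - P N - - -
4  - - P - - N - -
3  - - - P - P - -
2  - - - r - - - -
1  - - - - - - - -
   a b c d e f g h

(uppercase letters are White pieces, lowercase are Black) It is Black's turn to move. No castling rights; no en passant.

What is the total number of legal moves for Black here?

Black to move; king on g7.
In check: yes, from the white rook on f7.
Legal moves: Kh8, Kg8, Kh6.
Count: 3.

3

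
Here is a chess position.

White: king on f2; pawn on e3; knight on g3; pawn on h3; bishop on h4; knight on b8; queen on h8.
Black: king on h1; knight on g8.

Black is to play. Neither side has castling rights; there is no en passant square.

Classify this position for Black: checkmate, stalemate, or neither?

neither

Black to move; black king on h1.
In check: yes, from the white knight on g3.
Legal moves for Black: Kh2.
Black is in check but has 1 legal move → neither.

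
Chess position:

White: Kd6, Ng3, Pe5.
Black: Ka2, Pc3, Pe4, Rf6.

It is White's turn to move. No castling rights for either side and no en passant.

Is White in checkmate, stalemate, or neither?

neither

White to move; white king on d6.
In check: yes, from the black rook on f6.
Legal moves for White: Ke7, Kd7, Kc7, Kd5, Kc5, exf6, e6.
White is in check but has 7 legal moves → neither.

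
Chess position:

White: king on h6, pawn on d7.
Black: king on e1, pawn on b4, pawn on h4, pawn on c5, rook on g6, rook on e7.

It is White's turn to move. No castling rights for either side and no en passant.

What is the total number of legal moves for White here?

2

White to move; king on h6.
In check: yes, from the black rook on g6.
Legal moves: Kxg6, Kh5.
Count: 2.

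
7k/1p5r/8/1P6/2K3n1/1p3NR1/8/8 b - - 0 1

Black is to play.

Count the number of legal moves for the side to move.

21

Black to move; king on h8.
In check: no.
Legal moves: Kg8, Kg7, Rg7, Rf7, Re7, Rd7, Rc7+, Rh6, Rh5, Rh4, Rh3, Rh2, Rh1, Nh6, Nf6, Ne5+, Ne3+, Nh2, Nf2, b6, b2.
Count: 21.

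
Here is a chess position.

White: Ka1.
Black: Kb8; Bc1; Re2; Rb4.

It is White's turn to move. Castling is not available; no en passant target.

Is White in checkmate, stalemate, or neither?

White to move; white king on a1.
In check: no.
King squares — b1: attacked by Rb4; a2: attacked by Re2; b2: attacked by Bc1.
Legal moves for White: none.
Not in check and no legal moves → stalemate.

stalemate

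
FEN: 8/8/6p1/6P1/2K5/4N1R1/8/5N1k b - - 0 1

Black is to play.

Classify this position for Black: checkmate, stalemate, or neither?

Black to move; black king on h1.
In check: no.
King squares — g1: attacked by Rg3; g2: attacked by Ne3; h2: attacked by Nf1.
Legal moves for Black: none.
Not in check and no legal moves → stalemate.

stalemate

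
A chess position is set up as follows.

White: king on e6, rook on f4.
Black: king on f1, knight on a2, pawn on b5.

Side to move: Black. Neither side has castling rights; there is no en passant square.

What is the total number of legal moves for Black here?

Black to move; king on f1.
In check: yes, from the white rook on f4.
Legal moves: Kg2, Ke2, Kg1, Ke1.
Count: 4.

4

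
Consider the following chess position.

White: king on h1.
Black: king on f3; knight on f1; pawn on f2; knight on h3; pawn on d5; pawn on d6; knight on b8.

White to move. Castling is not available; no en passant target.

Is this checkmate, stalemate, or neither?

stalemate

White to move; white king on h1.
In check: no.
King squares — g1: attacked by Pf2; g2: attacked by Kf3; h2: attacked by Nf1.
Legal moves for White: none.
Not in check and no legal moves → stalemate.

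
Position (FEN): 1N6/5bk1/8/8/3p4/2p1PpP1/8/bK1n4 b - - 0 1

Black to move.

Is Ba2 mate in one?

After Ba2: white king on b1; in check: yes, from the black bishop on a2.
White has 4 legal replies: Kc2, Kxa2, Kc1, Kxa1.
In check but a legal move exists → not checkmate.

no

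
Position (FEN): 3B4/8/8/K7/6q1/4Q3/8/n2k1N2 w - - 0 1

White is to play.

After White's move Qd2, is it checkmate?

yes

After Qd2: black king on d1; in check: yes, from the white queen on d2.
King squares — c1: attacked by Qd2; e1: attacked by Qd2; c2: attacked by Qd2; d2: attacked by Nf1; e2: attacked by Qd2.
Black has no legal moves → checkmate.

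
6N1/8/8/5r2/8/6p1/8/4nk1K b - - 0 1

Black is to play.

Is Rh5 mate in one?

After Rh5: white king on h1; in check: yes, from the black rook on h5.
King squares — g1: attacked by Kf1; g2: attacked by Ne1; h2: attacked by Pg3.
White has no legal moves → checkmate.

yes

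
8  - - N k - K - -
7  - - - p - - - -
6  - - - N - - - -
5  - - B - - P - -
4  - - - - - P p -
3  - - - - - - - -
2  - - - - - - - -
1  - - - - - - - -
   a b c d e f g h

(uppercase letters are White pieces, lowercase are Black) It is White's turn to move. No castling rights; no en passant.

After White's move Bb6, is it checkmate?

yes

After Bb6: black king on d8; in check: yes, from the white bishop on b6.
King squares — c7: attacked by Bb6; d7: own pawn; e7: attacked by Nc8; c8: attacked by Nd6; e8: attacked by Nd6.
Black has no legal moves → checkmate.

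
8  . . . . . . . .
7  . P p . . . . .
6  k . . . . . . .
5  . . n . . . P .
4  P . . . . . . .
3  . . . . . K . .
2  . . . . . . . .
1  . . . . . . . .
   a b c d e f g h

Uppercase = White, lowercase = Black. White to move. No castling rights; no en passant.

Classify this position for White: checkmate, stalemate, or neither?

neither

White to move; white king on f3.
In check: no.
Legal moves for White: Kg4, Kf4, Kg3, Ke3, Kg2, Kf2, Ke2, b8=Q, b8=R, b8=B, b8=N+, g6, a5.
White has 13 legal moves and is not in check → neither.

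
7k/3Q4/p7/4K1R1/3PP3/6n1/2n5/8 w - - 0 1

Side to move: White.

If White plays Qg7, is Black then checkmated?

After Qg7: black king on h8; in check: yes, from the white queen on g7.
King squares — g7: attacked by Rg5; h7: attacked by Qg7; g8: attacked by Qg7.
Black has no legal moves → checkmate.

yes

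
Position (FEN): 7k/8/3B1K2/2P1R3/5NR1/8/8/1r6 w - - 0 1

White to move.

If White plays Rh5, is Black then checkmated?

yes

After Rh5: black king on h8; in check: yes, from the white rook on h5.
King squares — g7: attacked by Rg4; h7: attacked by Rh5; g8: attacked by Rg4.
Black has no legal moves → checkmate.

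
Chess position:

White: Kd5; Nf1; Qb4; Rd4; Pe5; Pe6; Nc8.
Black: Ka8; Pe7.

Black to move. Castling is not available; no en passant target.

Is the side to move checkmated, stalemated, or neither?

stalemate

Black to move; black king on a8.
In check: no.
King squares — a7: attacked by Nc8; b7: attacked by Qb4; b8: attacked by Qb4.
Legal moves for Black: none.
Not in check and no legal moves → stalemate.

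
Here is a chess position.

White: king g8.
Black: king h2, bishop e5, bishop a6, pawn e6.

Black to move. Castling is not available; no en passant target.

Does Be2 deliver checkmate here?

no

After Be2: white king on g8; in check: no.
White is not in check, so this cannot be checkmate.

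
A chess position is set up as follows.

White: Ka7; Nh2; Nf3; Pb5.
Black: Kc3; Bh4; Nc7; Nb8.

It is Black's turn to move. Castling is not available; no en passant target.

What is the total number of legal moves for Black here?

Black to move; king on c3.
In check: no.
Legal moves: Nd7, Nc6+, Nba6, Ne8, Na8, Ne6, Nca6, Nd5, Nxb5+, Bd8, Be7, Bf6, Bg5, Bg3, Bf2+, Be1, Kc4, Kb4, Kd3, Kb3, Kc2, Kb2.
Count: 22.

22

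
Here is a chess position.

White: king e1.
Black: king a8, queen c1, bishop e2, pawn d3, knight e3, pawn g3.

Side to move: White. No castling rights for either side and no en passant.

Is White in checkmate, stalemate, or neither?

checkmate

White to move; white king on e1.
In check: yes, from the black queen on c1.
King squares — d1: attacked by Qc1; f1: attacked by Qc1; d2: attacked by Qc1; e2: attacked by Pd3; f2: attacked by Pg3.
Legal moves for White: none.
In check with no legal moves → checkmate.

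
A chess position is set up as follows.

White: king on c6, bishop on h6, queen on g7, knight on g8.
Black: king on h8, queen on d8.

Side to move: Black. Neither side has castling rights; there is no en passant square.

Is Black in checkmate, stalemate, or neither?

Black to move; black king on h8.
In check: yes, from the white queen on g7.
King squares — g7: attacked by Bh6; h7: attacked by Qg7; g8: attacked by Qg7.
Legal moves for Black: none.
In check with no legal moves → checkmate.

checkmate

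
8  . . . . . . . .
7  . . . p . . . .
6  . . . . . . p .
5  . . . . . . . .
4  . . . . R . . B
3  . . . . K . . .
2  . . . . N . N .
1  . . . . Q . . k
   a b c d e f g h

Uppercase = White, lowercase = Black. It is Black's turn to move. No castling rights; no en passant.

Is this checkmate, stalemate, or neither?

Black to move; black king on h1.
In check: yes, from the white queen on e1.
King squares — g1: attacked by Qe1; g2: available; h2: available.
Legal moves for Black: Kh2, Kxg2.
Black is in check but has 2 legal moves → neither.

neither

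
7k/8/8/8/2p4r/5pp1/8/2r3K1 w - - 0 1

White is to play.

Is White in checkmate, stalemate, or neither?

checkmate

White to move; white king on g1.
In check: yes, from the black rook on c1.
King squares — f1: attacked by Rc1; h1: attacked by Rc1; f2: attacked by Pg3; g2: attacked by Pf3; h2: attacked by Pg3.
Legal moves for White: none.
In check with no legal moves → checkmate.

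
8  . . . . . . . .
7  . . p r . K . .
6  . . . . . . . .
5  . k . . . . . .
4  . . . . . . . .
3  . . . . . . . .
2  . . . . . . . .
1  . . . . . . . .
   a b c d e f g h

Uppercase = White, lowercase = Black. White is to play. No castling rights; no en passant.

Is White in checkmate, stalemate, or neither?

neither

White to move; white king on f7.
In check: yes, from the black rook on d7.
King squares — e6: available; f6: available; g6: available; e7: attacked by Rd7; g7: attacked by Rd7; e8: available; f8: available; g8: available.
Legal moves for White: Kg8, Kf8, Ke8, Kg6, Kf6, Ke6.
White is in check but has 6 legal moves → neither.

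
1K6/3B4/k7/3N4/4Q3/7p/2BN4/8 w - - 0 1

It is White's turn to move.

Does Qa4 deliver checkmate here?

yes

After Qa4: black king on a6; in check: yes, from the white queen on a4.
King squares — a5: attacked by Qa4; b5: attacked by Qa4; b6: attacked by Nd5; a7: attacked by Qa4; b7: attacked by Kb8.
Black has no legal moves → checkmate.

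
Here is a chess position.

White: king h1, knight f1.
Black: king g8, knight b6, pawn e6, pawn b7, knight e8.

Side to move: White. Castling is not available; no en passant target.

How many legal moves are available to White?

White to move; king on h1.
In check: no.
Legal moves: Kh2, Kg2, Kg1, Ng3, Ne3, Nh2, Nd2.
Count: 7.

7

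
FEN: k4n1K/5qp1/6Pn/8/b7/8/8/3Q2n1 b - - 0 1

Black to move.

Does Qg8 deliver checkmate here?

yes

After Qg8: white king on h8; in check: yes, from the black queen on g8.
King squares — g7: attacked by Qg8; h7: attacked by Nf8; g8: attacked by Nh6.
White has no legal moves → checkmate.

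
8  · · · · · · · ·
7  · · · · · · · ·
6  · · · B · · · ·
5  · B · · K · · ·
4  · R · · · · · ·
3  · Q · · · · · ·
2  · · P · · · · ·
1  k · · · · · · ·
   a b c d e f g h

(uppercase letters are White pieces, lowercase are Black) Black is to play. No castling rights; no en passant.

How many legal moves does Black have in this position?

Black to move; king on a1.
In check: no.
Legal moves: none.
Count: 0.

0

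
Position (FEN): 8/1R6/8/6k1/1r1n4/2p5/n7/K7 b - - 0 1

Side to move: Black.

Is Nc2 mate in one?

no

After Nc2: white king on a1; in check: yes, from the black knight on c2.
White has 1 legal reply: Kxa2.
In check but a legal move exists → not checkmate.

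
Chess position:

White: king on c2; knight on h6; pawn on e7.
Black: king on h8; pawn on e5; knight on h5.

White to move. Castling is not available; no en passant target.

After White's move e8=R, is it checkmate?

no

After e8=R: black king on h8; in check: yes, from the white rook on e8.
Black has 2 legal replies: Kh7, Kg7.
In check but a legal move exists → not checkmate.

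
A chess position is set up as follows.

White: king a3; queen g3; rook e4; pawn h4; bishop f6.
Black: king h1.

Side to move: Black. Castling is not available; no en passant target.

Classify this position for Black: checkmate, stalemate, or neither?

Black to move; black king on h1.
In check: no.
King squares — g1: attacked by Qg3; g2: attacked by Qg3; h2: attacked by Qg3.
Legal moves for Black: none.
Not in check and no legal moves → stalemate.

stalemate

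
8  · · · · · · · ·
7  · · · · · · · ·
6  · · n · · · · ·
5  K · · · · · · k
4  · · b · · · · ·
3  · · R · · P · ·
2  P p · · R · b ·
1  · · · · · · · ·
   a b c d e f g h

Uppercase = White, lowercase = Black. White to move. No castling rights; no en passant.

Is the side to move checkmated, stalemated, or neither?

White to move; white king on a5.
In check: yes, from the black knight on c6.
King squares — a4: available; b4: attacked by Nc6; b5: attacked by Bc4; a6: attacked by Bc4; b6: available.
Legal moves for White: Kb6, Ka4.
White is in check but has 2 legal moves → neither.

neither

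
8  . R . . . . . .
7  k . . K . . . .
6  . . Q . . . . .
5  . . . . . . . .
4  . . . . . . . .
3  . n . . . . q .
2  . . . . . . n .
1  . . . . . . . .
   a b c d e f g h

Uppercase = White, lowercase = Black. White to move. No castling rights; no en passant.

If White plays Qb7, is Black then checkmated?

After Qb7: black king on a7; in check: yes, from the white queen on b7.
King squares — a6: attacked by Qb7; b6: attacked by Qb7; b7: attacked by Rb8; a8: attacked by Qb7; b8: attacked by Qb7.
Black has no legal moves → checkmate.

yes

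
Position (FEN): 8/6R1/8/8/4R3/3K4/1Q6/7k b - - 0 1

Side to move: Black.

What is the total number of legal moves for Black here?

0

Black to move; king on h1.
In check: no.
Legal moves: none.
Count: 0.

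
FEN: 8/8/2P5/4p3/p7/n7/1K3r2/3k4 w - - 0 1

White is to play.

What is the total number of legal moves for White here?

3

White to move; king on b2.
In check: yes, from the black rook on f2.
Legal moves: Kc3, Kxa3, Ka1.
Count: 3.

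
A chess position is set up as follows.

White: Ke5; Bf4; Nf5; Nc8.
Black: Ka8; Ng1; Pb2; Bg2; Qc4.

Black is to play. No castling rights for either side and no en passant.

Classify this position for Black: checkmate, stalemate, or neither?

neither

Black to move; black king on a8.
In check: no.
Legal moves for Black include: Kb8, Kb7, Qg8, Qxc8, Qf7, Qc7+, Qe6+, Qc6, Qa6, Qd5+, Qc5+, Qb5+, Qxf4+, Qe4+, Qd4+, Qb4, Qa4, Qd3, ... (list truncated; more exist).
Black has legal moves and is not in check → neither.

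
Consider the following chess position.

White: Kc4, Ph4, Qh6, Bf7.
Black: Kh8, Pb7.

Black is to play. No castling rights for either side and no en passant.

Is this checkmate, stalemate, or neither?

Black to move; black king on h8.
In check: yes, from the white queen on h6.
King squares — g7: attacked by Qh6; h7: attacked by Qh6; g8: attacked by Bf7.
Legal moves for Black: none.
In check with no legal moves → checkmate.

checkmate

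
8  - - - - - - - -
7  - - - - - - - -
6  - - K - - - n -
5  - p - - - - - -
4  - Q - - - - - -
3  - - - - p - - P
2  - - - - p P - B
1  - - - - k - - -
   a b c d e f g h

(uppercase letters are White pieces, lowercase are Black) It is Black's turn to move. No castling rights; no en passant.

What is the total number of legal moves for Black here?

3

Black to move; king on e1.
In check: yes, from the white queen on b4.
Legal moves: Kxf2, Kf1, Kd1.
Count: 3.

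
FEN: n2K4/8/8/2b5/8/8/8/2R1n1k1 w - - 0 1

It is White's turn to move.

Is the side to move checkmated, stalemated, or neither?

neither

White to move; white king on d8.
In check: no.
Legal moves for White: Ke8, Kc8, Kd7, Rxc5, Rc4, Rc3, Rc2, Rxe1+, Rd1, Rb1, Ra1.
White has 11 legal moves and is not in check → neither.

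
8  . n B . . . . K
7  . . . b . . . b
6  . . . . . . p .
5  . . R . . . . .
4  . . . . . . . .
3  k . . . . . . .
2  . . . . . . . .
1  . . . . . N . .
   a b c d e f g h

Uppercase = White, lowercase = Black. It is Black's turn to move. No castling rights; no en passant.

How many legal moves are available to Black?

Black to move; king on a3.
In check: no.
Legal moves: Nc6, Na6, Bg8, Be8, Bxc8, Be6, Bc6, Bf5, Bb5, Bg4, Ba4, Bh3, Kb4, Ka4, Kb3, Kb2, Ka2, g5.
Count: 18.

18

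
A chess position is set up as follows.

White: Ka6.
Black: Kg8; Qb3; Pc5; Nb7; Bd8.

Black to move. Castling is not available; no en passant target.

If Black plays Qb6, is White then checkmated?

yes

After Qb6: white king on a6; in check: yes, from the black queen on b6.
King squares — a5: attacked by Qb6; b5: attacked by Qb6; b6: attacked by Bd8; a7: attacked by Qb6; b7: attacked by Qb6.
White has no legal moves → checkmate.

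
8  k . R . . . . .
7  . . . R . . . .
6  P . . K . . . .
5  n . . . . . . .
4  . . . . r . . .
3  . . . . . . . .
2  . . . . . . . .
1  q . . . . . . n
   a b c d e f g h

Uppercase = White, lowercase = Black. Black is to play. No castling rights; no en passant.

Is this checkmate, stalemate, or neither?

checkmate

Black to move; black king on a8.
In check: yes, from the white rook on c8.
King squares — a7: attacked by Rd7; b7: attacked by Pa6; b8: attacked by Rc8.
Legal moves for Black: none.
In check with no legal moves → checkmate.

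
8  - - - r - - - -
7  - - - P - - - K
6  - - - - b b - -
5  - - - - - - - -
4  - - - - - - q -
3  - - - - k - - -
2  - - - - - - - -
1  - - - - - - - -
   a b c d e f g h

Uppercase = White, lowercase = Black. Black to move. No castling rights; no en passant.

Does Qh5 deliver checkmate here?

yes

After Qh5: white king on h7; in check: yes, from the black queen on h5.
King squares — g6: attacked by Qh5; h6: attacked by Qh5; g7: attacked by Bf6; g8: attacked by Be6; h8: attacked by Qh5.
White has no legal moves → checkmate.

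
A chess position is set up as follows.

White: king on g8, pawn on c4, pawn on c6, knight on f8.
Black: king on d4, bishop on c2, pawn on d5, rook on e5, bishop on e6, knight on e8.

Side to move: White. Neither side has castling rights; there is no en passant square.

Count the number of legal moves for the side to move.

White to move; king on g8.
In check: yes, from the black bishop on e6.
Legal moves: Kh8, Nxe6+.
Count: 2.

2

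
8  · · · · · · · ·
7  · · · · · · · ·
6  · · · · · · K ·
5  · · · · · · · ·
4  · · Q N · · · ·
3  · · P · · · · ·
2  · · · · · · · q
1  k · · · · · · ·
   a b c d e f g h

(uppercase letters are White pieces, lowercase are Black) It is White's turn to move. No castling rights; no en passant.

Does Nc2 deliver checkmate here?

no

After Nc2: black king on a1; in check: yes, from the white knight on c2.
Black has 3 legal replies: Kb2, Kb1, Qxc2+.
In check but a legal move exists → not checkmate.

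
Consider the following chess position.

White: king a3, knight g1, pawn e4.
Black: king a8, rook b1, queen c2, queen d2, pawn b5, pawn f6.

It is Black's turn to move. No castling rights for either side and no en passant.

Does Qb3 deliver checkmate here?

After Qb3: white king on a3; in check: yes, from the black queen on b3.
King squares — a2: attacked by Qd2; b2: attacked by Rb1; b3: attacked by Rb1; a4: attacked by Qb3; b4: attacked by Qd2.
White has no legal moves → checkmate.

yes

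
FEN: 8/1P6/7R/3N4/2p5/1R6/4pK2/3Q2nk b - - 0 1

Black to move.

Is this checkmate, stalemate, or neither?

Black to move; black king on h1.
In check: yes, from the white rook on h6.
King squares — g1: own knight; g2: attacked by Kf2; h2: attacked by Rh6.
Legal moves for Black: none.
In check with no legal moves → checkmate.

checkmate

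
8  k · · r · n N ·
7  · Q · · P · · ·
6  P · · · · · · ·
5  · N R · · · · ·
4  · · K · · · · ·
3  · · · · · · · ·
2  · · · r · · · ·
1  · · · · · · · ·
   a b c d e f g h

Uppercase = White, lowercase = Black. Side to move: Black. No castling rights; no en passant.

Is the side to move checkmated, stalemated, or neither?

Black to move; black king on a8.
In check: yes, from the white queen on b7.
King squares — a7: attacked by Nb5; b7: attacked by Pa6; b8: attacked by Qb7.
Legal moves for Black: none.
In check with no legal moves → checkmate.

checkmate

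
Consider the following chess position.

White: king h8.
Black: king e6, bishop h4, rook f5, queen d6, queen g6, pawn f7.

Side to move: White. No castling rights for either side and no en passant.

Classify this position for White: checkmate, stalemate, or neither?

stalemate

White to move; white king on h8.
In check: no.
King squares — g7: attacked by Qg6; h7: attacked by Qg6; g8: attacked by Qg6.
Legal moves for White: none.
Not in check and no legal moves → stalemate.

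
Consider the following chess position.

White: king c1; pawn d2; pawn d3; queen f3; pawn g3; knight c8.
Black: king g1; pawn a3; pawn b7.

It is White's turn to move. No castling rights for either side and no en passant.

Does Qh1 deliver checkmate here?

After Qh1: black king on g1; in check: yes, from the white queen on h1.
Black has 2 legal replies: Kf2, Kxh1.
In check but a legal move exists → not checkmate.

no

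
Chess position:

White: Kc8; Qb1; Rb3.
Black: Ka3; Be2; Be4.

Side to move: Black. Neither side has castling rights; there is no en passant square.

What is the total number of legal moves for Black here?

1

Black to move; king on a3.
In check: yes, from the white rook on b3.
Legal moves: Ka4.
Count: 1.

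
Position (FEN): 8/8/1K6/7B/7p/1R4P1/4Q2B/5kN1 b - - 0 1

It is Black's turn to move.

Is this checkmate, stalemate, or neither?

Black to move; black king on f1.
In check: yes, from the white queen on e2.
King squares — e1: attacked by Qe2; g1: attacked by Bh2; e2: attacked by Ng1; f2: attacked by Qe2; g2: attacked by Qe2.
Legal moves for Black: none.
In check with no legal moves → checkmate.

checkmate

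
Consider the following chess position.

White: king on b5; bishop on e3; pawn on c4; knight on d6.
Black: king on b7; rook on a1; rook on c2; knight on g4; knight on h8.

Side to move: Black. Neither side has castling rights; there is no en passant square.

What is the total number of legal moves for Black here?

Black to move; king on b7.
In check: yes, from the white knight on d6.
Legal moves: Kb8, Ka8, Kc7.
Count: 3.

3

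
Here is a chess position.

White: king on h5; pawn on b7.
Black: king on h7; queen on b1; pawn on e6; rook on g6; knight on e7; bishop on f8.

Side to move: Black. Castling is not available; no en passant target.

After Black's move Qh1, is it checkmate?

yes

After Qh1: white king on h5; in check: yes, from the black queen on h1.
King squares — g4: attacked by Rg6; h4: attacked by Qh1; g5: attacked by Rg6; g6: attacked by Ne7; h6: attacked by Qh1.
White has no legal moves → checkmate.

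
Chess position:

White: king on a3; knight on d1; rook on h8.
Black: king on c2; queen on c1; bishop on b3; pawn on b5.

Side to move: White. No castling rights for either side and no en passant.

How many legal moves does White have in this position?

White to move; king on a3.
In check: yes, from the black queen on c1.
Legal moves: Kb4, Nb2.
Count: 2.

2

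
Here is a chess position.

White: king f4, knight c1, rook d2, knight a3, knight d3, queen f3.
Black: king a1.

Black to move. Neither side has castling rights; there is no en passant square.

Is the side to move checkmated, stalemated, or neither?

stalemate

Black to move; black king on a1.
In check: no.
King squares — b1: attacked by Na3; a2: attacked by Nc1; b2: attacked by Rd2.
Legal moves for Black: none.
Not in check and no legal moves → stalemate.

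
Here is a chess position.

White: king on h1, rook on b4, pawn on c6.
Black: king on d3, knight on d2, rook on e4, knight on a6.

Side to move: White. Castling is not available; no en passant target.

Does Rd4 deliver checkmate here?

After Rd4: black king on d3; in check: yes, from the white rook on d4.
Black has 6 legal replies: Kxd4, Ke3, Kc3, Ke2, Kc2, Rxd4.
In check but a legal move exists → not checkmate.

no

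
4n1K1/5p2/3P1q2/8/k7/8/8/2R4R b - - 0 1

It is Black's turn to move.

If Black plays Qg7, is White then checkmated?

yes

After Qg7: white king on g8; in check: yes, from the black queen on g7.
King squares — f7: attacked by Qg7; g7: attacked by Ne8; h7: attacked by Qg7; f8: attacked by Qg7; h8: attacked by Qg7.
White has no legal moves → checkmate.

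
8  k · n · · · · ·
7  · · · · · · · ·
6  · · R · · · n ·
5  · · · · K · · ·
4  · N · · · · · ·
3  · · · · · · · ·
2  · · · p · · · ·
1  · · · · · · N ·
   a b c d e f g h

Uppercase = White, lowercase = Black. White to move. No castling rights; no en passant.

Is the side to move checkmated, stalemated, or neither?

White to move; white king on e5.
In check: yes, from the black knight on g6.
King squares — d4: available; e4: available; f4: attacked by Ng6; d5: available; f5: available; d6: attacked by Nc8; e6: available; f6: available.
Legal moves for White: Kf6, Ke6, Kf5, Kd5, Ke4, Kd4, Rxg6.
White is in check but has 7 legal moves → neither.

neither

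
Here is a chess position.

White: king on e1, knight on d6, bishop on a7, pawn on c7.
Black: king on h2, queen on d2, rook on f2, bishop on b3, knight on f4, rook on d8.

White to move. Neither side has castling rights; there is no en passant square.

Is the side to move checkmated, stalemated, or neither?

checkmate

White to move; white king on e1.
In check: yes, from the black queen on d2.
King squares — d1: attacked by Qd2; f1: attacked by Rf2; d2: attacked by Rf2; e2: attacked by Qd2; f2: attacked by Qd2.
Legal moves for White: none.
In check with no legal moves → checkmate.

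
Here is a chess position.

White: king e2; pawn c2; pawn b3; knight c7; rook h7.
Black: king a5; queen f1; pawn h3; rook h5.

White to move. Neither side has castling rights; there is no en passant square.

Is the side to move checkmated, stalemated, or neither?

White to move; white king on e2.
In check: yes, from the black queen on f1.
Legal moves for White: Ke3, Kd2, Kxf1.
White is in check but has 3 legal moves → neither.

neither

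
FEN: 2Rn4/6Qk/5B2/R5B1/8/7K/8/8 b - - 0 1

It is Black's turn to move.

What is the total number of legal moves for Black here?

Black to move; king on h7.
In check: yes, from the white queen on g7.
Legal moves: none.
Count: 0.

0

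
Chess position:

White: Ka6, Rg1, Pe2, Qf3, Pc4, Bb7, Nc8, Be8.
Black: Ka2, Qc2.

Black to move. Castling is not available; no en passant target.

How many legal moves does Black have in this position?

16

Black to move; king on a2.
In check: no.
Legal moves: Qh7, Qg6+, Qf5, Qe4, Qxc4+, Qa4+, Qd3, Qc3, Qb3, Qxe2, Qd2, Qb2, Qd1, Qc1, Qb1, Kb2.
Count: 16.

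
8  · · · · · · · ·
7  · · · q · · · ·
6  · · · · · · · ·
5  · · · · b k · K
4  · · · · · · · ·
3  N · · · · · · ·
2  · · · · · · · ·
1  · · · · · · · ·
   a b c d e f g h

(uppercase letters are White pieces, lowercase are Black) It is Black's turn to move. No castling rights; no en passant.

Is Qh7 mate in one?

After Qh7: white king on h5; in check: yes, from the black queen on h7.
King squares — g4: attacked by Kf5; h4: attacked by Qh7; g5: attacked by Kf5; g6: attacked by Kf5; h6: attacked by Qh7.
White has no legal moves → checkmate.

yes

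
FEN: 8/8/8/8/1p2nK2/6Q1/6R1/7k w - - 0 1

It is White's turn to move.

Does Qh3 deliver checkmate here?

yes

After Qh3: black king on h1; in check: yes, from the white queen on h3.
King squares — g1: attacked by Rg2; g2: attacked by Qh3; h2: attacked by Rg2.
Black has no legal moves → checkmate.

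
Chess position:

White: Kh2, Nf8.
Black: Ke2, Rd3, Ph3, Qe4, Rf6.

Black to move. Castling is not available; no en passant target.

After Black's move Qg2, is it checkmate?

After Qg2: white king on h2; in check: yes, from the black queen on g2.
King squares — g1: attacked by Qg2; h1: attacked by Qg2; g2: attacked by Ph3; g3: attacked by Qg2; h3: attacked by Qg2.
White has no legal moves → checkmate.

yes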